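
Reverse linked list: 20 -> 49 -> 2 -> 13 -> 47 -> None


Step 1: curr=20, set curr.next=prev(None) | reversed so far: 20
Step 2: curr=49, set curr.next=prev(20) | reversed so far: 49 -> 20
Step 3: curr=2, set curr.next=prev(49) | reversed so far: 2 -> 49 -> 20
Step 4: curr=13, set curr.next=prev(2) | reversed so far: 13 -> 2 -> 49 -> 20
Step 5: curr=47, set curr.next=prev(13) | reversed so far: 47 -> 13 -> 2 -> 49 -> 20

47 -> 13 -> 2 -> 49 -> 20 -> None


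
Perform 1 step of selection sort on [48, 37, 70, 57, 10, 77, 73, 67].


Initial: [48, 37, 70, 57, 10, 77, 73, 67]
Step 1: min=10 at 4
  Swap: [10, 37, 70, 57, 48, 77, 73, 67]

After 1 step: [10, 37, 70, 57, 48, 77, 73, 67]


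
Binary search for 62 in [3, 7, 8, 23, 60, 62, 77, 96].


Step 1: lo=0, hi=7, mid=3, val=23
Step 2: lo=4, hi=7, mid=5, val=62

Found at index 5


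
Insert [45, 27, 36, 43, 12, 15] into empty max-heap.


Insert 45: [45]
Insert 27: [45, 27]
Insert 36: [45, 27, 36]
Insert 43: [45, 43, 36, 27]
Insert 12: [45, 43, 36, 27, 12]
Insert 15: [45, 43, 36, 27, 12, 15]

Final heap: [45, 43, 36, 27, 12, 15]


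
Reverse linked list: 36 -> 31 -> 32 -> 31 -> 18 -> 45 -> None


Step 1: curr=36, set curr.next=prev(None) | reversed so far: 36
Step 2: curr=31, set curr.next=prev(36) | reversed so far: 31 -> 36
Step 3: curr=32, set curr.next=prev(31) | reversed so far: 32 -> 31 -> 36
Step 4: curr=31, set curr.next=prev(32) | reversed so far: 31 -> 32 -> 31 -> 36
Step 5: curr=18, set curr.next=prev(31) | reversed so far: 18 -> 31 -> 32 -> 31 -> 36
Step 6: curr=45, set curr.next=prev(18) | reversed so far: 45 -> 18 -> 31 -> 32 -> 31 -> 36

45 -> 18 -> 31 -> 32 -> 31 -> 36 -> None


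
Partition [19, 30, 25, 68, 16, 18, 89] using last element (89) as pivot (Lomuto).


Pivot: 89
  19 <= 89: advance i (no swap)
  30 <= 89: advance i (no swap)
  25 <= 89: advance i (no swap)
  68 <= 89: advance i (no swap)
  16 <= 89: advance i (no swap)
  18 <= 89: advance i (no swap)
Place pivot at 6: [19, 30, 25, 68, 16, 18, 89]

Partitioned: [19, 30, 25, 68, 16, 18, 89]


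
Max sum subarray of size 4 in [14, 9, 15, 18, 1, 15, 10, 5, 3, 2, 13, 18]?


[0:4]: 56
[1:5]: 43
[2:6]: 49
[3:7]: 44
[4:8]: 31
[5:9]: 33
[6:10]: 20
[7:11]: 23
[8:12]: 36

Max: 56 at [0:4]


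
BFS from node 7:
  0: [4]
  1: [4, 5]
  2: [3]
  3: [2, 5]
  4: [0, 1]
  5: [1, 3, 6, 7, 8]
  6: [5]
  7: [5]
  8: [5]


Visit 7, enqueue [5]
Visit 5, enqueue [1, 3, 6, 8]
Visit 1, enqueue [4]
Visit 3, enqueue [2]
Visit 6, enqueue []
Visit 8, enqueue []
Visit 4, enqueue [0]
Visit 2, enqueue []
Visit 0, enqueue []

BFS order: [7, 5, 1, 3, 6, 8, 4, 2, 0]


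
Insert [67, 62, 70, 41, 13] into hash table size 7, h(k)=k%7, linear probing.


Insert 67: h=4 -> slot 4
Insert 62: h=6 -> slot 6
Insert 70: h=0 -> slot 0
Insert 41: h=6, 2 probes -> slot 1
Insert 13: h=6, 3 probes -> slot 2

Table: [70, 41, 13, None, 67, None, 62]


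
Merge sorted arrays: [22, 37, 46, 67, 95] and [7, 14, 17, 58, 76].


Take 7 from B
Take 14 from B
Take 17 from B
Take 22 from A
Take 37 from A
Take 46 from A
Take 58 from B
Take 67 from A
Take 76 from B

Merged: [7, 14, 17, 22, 37, 46, 58, 67, 76, 95]


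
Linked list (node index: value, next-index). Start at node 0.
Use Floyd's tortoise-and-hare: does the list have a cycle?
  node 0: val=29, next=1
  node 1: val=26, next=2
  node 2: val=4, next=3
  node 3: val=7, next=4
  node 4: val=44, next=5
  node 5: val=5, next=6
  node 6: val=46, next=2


Floyd's tortoise (slow, +1) and hare (fast, +2):
  init: slow=0, fast=0
  step 1: slow=1, fast=2
  step 2: slow=2, fast=4
  step 3: slow=3, fast=6
  step 4: slow=4, fast=3
  step 5: slow=5, fast=5
  slow == fast at node 5: cycle detected

Cycle: yes


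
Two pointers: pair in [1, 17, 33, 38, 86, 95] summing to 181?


lo=0(1)+hi=5(95)=96
lo=1(17)+hi=5(95)=112
lo=2(33)+hi=5(95)=128
lo=3(38)+hi=5(95)=133
lo=4(86)+hi=5(95)=181

Yes: 86+95=181


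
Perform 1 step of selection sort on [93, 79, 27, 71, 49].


Initial: [93, 79, 27, 71, 49]
Step 1: min=27 at 2
  Swap: [27, 79, 93, 71, 49]

After 1 step: [27, 79, 93, 71, 49]


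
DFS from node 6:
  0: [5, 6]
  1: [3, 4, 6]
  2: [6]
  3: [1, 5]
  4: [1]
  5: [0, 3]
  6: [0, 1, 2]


Visit 6, push [2, 1, 0]
Visit 0, push [5]
Visit 5, push [3]
Visit 3, push [1]
Visit 1, push [4]
Visit 4, push []
Visit 2, push []

DFS order: [6, 0, 5, 3, 1, 4, 2]


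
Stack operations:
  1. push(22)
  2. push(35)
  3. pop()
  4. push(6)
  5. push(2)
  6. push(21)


push(22) -> [22]
push(35) -> [22, 35]
pop()->35, [22]
push(6) -> [22, 6]
push(2) -> [22, 6, 2]
push(21) -> [22, 6, 2, 21]

Final stack: [22, 6, 2, 21]


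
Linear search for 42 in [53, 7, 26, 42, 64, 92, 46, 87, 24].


i=0: 53!=42
i=1: 7!=42
i=2: 26!=42
i=3: 42==42 found!

Found at 3, 4 comps


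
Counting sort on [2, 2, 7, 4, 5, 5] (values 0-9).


Input: [2, 2, 7, 4, 5, 5]
Counts: [0, 0, 2, 0, 1, 2, 0, 1, 0, 0]

Sorted: [2, 2, 4, 5, 5, 7]


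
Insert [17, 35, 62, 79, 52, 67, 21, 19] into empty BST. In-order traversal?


Insert 17: root
Insert 35: R from 17
Insert 62: R from 17 -> R from 35
Insert 79: R from 17 -> R from 35 -> R from 62
Insert 52: R from 17 -> R from 35 -> L from 62
Insert 67: R from 17 -> R from 35 -> R from 62 -> L from 79
Insert 21: R from 17 -> L from 35
Insert 19: R from 17 -> L from 35 -> L from 21

In-order: [17, 19, 21, 35, 52, 62, 67, 79]


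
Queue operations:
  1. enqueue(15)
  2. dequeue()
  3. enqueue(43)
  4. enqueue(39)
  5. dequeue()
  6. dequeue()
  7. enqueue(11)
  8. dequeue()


enqueue(15) -> [15]
dequeue()->15, []
enqueue(43) -> [43]
enqueue(39) -> [43, 39]
dequeue()->43, [39]
dequeue()->39, []
enqueue(11) -> [11]
dequeue()->11, []

Final queue: []


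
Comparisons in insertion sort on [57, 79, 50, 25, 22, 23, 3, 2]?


Algorithm: insertion sort
Input: [57, 79, 50, 25, 22, 23, 3, 2]
Sorted: [2, 3, 22, 23, 25, 50, 57, 79]

28


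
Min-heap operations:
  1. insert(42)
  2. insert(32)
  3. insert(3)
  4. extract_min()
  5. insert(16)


insert(42) -> [42]
insert(32) -> [32, 42]
insert(3) -> [3, 42, 32]
extract_min()->3, [32, 42]
insert(16) -> [16, 42, 32]

Final heap: [16, 42, 32]


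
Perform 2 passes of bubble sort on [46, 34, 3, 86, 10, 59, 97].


Initial: [46, 34, 3, 86, 10, 59, 97]
Pass 1: [34, 3, 46, 10, 59, 86, 97] (4 swaps)
Pass 2: [3, 34, 10, 46, 59, 86, 97] (2 swaps)

After 2 passes: [3, 34, 10, 46, 59, 86, 97]


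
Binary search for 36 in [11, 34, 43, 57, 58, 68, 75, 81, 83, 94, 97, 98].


Step 1: lo=0, hi=11, mid=5, val=68
Step 2: lo=0, hi=4, mid=2, val=43
Step 3: lo=0, hi=1, mid=0, val=11
Step 4: lo=1, hi=1, mid=1, val=34

Not found


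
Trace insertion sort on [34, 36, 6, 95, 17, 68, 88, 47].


Initial: [34, 36, 6, 95, 17, 68, 88, 47]
Insert 36: [34, 36, 6, 95, 17, 68, 88, 47]
Insert 6: [6, 34, 36, 95, 17, 68, 88, 47]
Insert 95: [6, 34, 36, 95, 17, 68, 88, 47]
Insert 17: [6, 17, 34, 36, 95, 68, 88, 47]
Insert 68: [6, 17, 34, 36, 68, 95, 88, 47]
Insert 88: [6, 17, 34, 36, 68, 88, 95, 47]
Insert 47: [6, 17, 34, 36, 47, 68, 88, 95]

Sorted: [6, 17, 34, 36, 47, 68, 88, 95]


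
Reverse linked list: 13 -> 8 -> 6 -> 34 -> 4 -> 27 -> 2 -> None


Step 1: curr=13, set curr.next=prev(None) | reversed so far: 13
Step 2: curr=8, set curr.next=prev(13) | reversed so far: 8 -> 13
Step 3: curr=6, set curr.next=prev(8) | reversed so far: 6 -> 8 -> 13
Step 4: curr=34, set curr.next=prev(6) | reversed so far: 34 -> 6 -> 8 -> 13
Step 5: curr=4, set curr.next=prev(34) | reversed so far: 4 -> 34 -> 6 -> 8 -> 13
Step 6: curr=27, set curr.next=prev(4) | reversed so far: 27 -> 4 -> 34 -> 6 -> 8 -> 13
Step 7: curr=2, set curr.next=prev(27) | reversed so far: 2 -> 27 -> 4 -> 34 -> 6 -> 8 -> 13

2 -> 27 -> 4 -> 34 -> 6 -> 8 -> 13 -> None


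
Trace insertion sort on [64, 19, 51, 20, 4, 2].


Initial: [64, 19, 51, 20, 4, 2]
Insert 19: [19, 64, 51, 20, 4, 2]
Insert 51: [19, 51, 64, 20, 4, 2]
Insert 20: [19, 20, 51, 64, 4, 2]
Insert 4: [4, 19, 20, 51, 64, 2]
Insert 2: [2, 4, 19, 20, 51, 64]

Sorted: [2, 4, 19, 20, 51, 64]


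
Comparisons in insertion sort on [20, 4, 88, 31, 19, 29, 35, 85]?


Algorithm: insertion sort
Input: [20, 4, 88, 31, 19, 29, 35, 85]
Sorted: [4, 19, 20, 29, 31, 35, 85, 88]

15


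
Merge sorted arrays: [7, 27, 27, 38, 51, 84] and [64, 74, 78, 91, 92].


Take 7 from A
Take 27 from A
Take 27 from A
Take 38 from A
Take 51 from A
Take 64 from B
Take 74 from B
Take 78 from B
Take 84 from A

Merged: [7, 27, 27, 38, 51, 64, 74, 78, 84, 91, 92]


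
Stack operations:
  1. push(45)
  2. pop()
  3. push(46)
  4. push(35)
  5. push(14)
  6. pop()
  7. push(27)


push(45) -> [45]
pop()->45, []
push(46) -> [46]
push(35) -> [46, 35]
push(14) -> [46, 35, 14]
pop()->14, [46, 35]
push(27) -> [46, 35, 27]

Final stack: [46, 35, 27]


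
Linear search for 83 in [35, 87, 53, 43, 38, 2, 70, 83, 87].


i=0: 35!=83
i=1: 87!=83
i=2: 53!=83
i=3: 43!=83
i=4: 38!=83
i=5: 2!=83
i=6: 70!=83
i=7: 83==83 found!

Found at 7, 8 comps


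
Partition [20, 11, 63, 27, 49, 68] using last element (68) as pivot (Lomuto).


Pivot: 68
  20 <= 68: advance i (no swap)
  11 <= 68: advance i (no swap)
  63 <= 68: advance i (no swap)
  27 <= 68: advance i (no swap)
  49 <= 68: advance i (no swap)
Place pivot at 5: [20, 11, 63, 27, 49, 68]

Partitioned: [20, 11, 63, 27, 49, 68]


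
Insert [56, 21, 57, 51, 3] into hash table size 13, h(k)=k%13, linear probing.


Insert 56: h=4 -> slot 4
Insert 21: h=8 -> slot 8
Insert 57: h=5 -> slot 5
Insert 51: h=12 -> slot 12
Insert 3: h=3 -> slot 3

Table: [None, None, None, 3, 56, 57, None, None, 21, None, None, None, 51]


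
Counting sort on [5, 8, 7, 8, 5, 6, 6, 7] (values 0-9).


Input: [5, 8, 7, 8, 5, 6, 6, 7]
Counts: [0, 0, 0, 0, 0, 2, 2, 2, 2, 0]

Sorted: [5, 5, 6, 6, 7, 7, 8, 8]


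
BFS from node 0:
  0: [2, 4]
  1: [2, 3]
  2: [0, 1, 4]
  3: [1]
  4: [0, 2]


Visit 0, enqueue [2, 4]
Visit 2, enqueue [1]
Visit 4, enqueue []
Visit 1, enqueue [3]
Visit 3, enqueue []

BFS order: [0, 2, 4, 1, 3]


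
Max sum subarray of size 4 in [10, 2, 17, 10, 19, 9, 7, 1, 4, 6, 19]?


[0:4]: 39
[1:5]: 48
[2:6]: 55
[3:7]: 45
[4:8]: 36
[5:9]: 21
[6:10]: 18
[7:11]: 30

Max: 55 at [2:6]


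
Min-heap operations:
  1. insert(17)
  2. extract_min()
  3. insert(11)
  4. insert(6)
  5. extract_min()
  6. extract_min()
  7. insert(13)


insert(17) -> [17]
extract_min()->17, []
insert(11) -> [11]
insert(6) -> [6, 11]
extract_min()->6, [11]
extract_min()->11, []
insert(13) -> [13]

Final heap: [13]


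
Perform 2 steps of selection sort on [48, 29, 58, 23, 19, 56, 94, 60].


Initial: [48, 29, 58, 23, 19, 56, 94, 60]
Step 1: min=19 at 4
  Swap: [19, 29, 58, 23, 48, 56, 94, 60]
Step 2: min=23 at 3
  Swap: [19, 23, 58, 29, 48, 56, 94, 60]

After 2 steps: [19, 23, 58, 29, 48, 56, 94, 60]


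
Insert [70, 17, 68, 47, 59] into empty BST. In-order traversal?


Insert 70: root
Insert 17: L from 70
Insert 68: L from 70 -> R from 17
Insert 47: L from 70 -> R from 17 -> L from 68
Insert 59: L from 70 -> R from 17 -> L from 68 -> R from 47

In-order: [17, 47, 59, 68, 70]


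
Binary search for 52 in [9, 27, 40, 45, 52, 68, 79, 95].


Step 1: lo=0, hi=7, mid=3, val=45
Step 2: lo=4, hi=7, mid=5, val=68
Step 3: lo=4, hi=4, mid=4, val=52

Found at index 4


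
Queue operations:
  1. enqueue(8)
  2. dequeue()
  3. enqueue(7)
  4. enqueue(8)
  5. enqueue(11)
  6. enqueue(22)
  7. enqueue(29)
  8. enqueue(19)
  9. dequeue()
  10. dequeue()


enqueue(8) -> [8]
dequeue()->8, []
enqueue(7) -> [7]
enqueue(8) -> [7, 8]
enqueue(11) -> [7, 8, 11]
enqueue(22) -> [7, 8, 11, 22]
enqueue(29) -> [7, 8, 11, 22, 29]
enqueue(19) -> [7, 8, 11, 22, 29, 19]
dequeue()->7, [8, 11, 22, 29, 19]
dequeue()->8, [11, 22, 29, 19]

Final queue: [11, 22, 29, 19]


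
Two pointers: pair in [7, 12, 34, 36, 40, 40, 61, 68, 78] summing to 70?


lo=0(7)+hi=8(78)=85
lo=0(7)+hi=7(68)=75
lo=0(7)+hi=6(61)=68
lo=1(12)+hi=6(61)=73
lo=1(12)+hi=5(40)=52
lo=2(34)+hi=5(40)=74
lo=2(34)+hi=4(40)=74
lo=2(34)+hi=3(36)=70

Yes: 34+36=70


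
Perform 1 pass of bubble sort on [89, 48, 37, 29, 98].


Initial: [89, 48, 37, 29, 98]
Pass 1: [48, 37, 29, 89, 98] (3 swaps)

After 1 pass: [48, 37, 29, 89, 98]


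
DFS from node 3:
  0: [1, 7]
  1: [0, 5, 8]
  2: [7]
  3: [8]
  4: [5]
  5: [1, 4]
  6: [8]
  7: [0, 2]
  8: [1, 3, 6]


Visit 3, push [8]
Visit 8, push [6, 1]
Visit 1, push [5, 0]
Visit 0, push [7]
Visit 7, push [2]
Visit 2, push []
Visit 5, push [4]
Visit 4, push []
Visit 6, push []

DFS order: [3, 8, 1, 0, 7, 2, 5, 4, 6]


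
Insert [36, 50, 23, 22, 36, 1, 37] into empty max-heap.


Insert 36: [36]
Insert 50: [50, 36]
Insert 23: [50, 36, 23]
Insert 22: [50, 36, 23, 22]
Insert 36: [50, 36, 23, 22, 36]
Insert 1: [50, 36, 23, 22, 36, 1]
Insert 37: [50, 36, 37, 22, 36, 1, 23]

Final heap: [50, 36, 37, 22, 36, 1, 23]


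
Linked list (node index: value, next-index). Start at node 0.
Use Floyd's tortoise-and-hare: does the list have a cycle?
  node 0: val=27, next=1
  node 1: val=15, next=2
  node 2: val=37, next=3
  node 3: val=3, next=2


Floyd's tortoise (slow, +1) and hare (fast, +2):
  init: slow=0, fast=0
  step 1: slow=1, fast=2
  step 2: slow=2, fast=2
  slow == fast at node 2: cycle detected

Cycle: yes


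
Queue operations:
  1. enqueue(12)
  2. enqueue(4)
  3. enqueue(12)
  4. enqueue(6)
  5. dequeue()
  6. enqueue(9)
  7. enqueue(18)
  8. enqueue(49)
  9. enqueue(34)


enqueue(12) -> [12]
enqueue(4) -> [12, 4]
enqueue(12) -> [12, 4, 12]
enqueue(6) -> [12, 4, 12, 6]
dequeue()->12, [4, 12, 6]
enqueue(9) -> [4, 12, 6, 9]
enqueue(18) -> [4, 12, 6, 9, 18]
enqueue(49) -> [4, 12, 6, 9, 18, 49]
enqueue(34) -> [4, 12, 6, 9, 18, 49, 34]

Final queue: [4, 12, 6, 9, 18, 49, 34]


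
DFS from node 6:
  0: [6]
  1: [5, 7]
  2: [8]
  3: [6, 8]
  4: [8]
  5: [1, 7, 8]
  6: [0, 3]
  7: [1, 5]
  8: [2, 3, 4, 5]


Visit 6, push [3, 0]
Visit 0, push []
Visit 3, push [8]
Visit 8, push [5, 4, 2]
Visit 2, push []
Visit 4, push []
Visit 5, push [7, 1]
Visit 1, push [7]
Visit 7, push []

DFS order: [6, 0, 3, 8, 2, 4, 5, 1, 7]


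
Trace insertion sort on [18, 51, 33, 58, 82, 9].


Initial: [18, 51, 33, 58, 82, 9]
Insert 51: [18, 51, 33, 58, 82, 9]
Insert 33: [18, 33, 51, 58, 82, 9]
Insert 58: [18, 33, 51, 58, 82, 9]
Insert 82: [18, 33, 51, 58, 82, 9]
Insert 9: [9, 18, 33, 51, 58, 82]

Sorted: [9, 18, 33, 51, 58, 82]


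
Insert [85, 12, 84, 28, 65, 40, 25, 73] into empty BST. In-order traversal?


Insert 85: root
Insert 12: L from 85
Insert 84: L from 85 -> R from 12
Insert 28: L from 85 -> R from 12 -> L from 84
Insert 65: L from 85 -> R from 12 -> L from 84 -> R from 28
Insert 40: L from 85 -> R from 12 -> L from 84 -> R from 28 -> L from 65
Insert 25: L from 85 -> R from 12 -> L from 84 -> L from 28
Insert 73: L from 85 -> R from 12 -> L from 84 -> R from 28 -> R from 65

In-order: [12, 25, 28, 40, 65, 73, 84, 85]


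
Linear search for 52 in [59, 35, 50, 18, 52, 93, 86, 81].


i=0: 59!=52
i=1: 35!=52
i=2: 50!=52
i=3: 18!=52
i=4: 52==52 found!

Found at 4, 5 comps


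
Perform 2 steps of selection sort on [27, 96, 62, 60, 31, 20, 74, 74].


Initial: [27, 96, 62, 60, 31, 20, 74, 74]
Step 1: min=20 at 5
  Swap: [20, 96, 62, 60, 31, 27, 74, 74]
Step 2: min=27 at 5
  Swap: [20, 27, 62, 60, 31, 96, 74, 74]

After 2 steps: [20, 27, 62, 60, 31, 96, 74, 74]


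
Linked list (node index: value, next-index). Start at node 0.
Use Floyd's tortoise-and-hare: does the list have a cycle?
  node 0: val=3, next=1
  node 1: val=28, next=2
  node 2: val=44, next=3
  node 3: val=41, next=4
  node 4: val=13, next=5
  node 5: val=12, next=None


Floyd's tortoise (slow, +1) and hare (fast, +2):
  init: slow=0, fast=0
  step 1: slow=1, fast=2
  step 2: slow=2, fast=4
  step 3: fast 4->5->None, no cycle

Cycle: no


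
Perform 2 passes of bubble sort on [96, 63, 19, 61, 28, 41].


Initial: [96, 63, 19, 61, 28, 41]
Pass 1: [63, 19, 61, 28, 41, 96] (5 swaps)
Pass 2: [19, 61, 28, 41, 63, 96] (4 swaps)

After 2 passes: [19, 61, 28, 41, 63, 96]


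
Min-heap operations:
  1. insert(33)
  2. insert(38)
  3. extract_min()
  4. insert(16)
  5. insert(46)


insert(33) -> [33]
insert(38) -> [33, 38]
extract_min()->33, [38]
insert(16) -> [16, 38]
insert(46) -> [16, 38, 46]

Final heap: [16, 38, 46]


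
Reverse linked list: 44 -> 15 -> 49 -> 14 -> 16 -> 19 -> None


Step 1: curr=44, set curr.next=prev(None) | reversed so far: 44
Step 2: curr=15, set curr.next=prev(44) | reversed so far: 15 -> 44
Step 3: curr=49, set curr.next=prev(15) | reversed so far: 49 -> 15 -> 44
Step 4: curr=14, set curr.next=prev(49) | reversed so far: 14 -> 49 -> 15 -> 44
Step 5: curr=16, set curr.next=prev(14) | reversed so far: 16 -> 14 -> 49 -> 15 -> 44
Step 6: curr=19, set curr.next=prev(16) | reversed so far: 19 -> 16 -> 14 -> 49 -> 15 -> 44

19 -> 16 -> 14 -> 49 -> 15 -> 44 -> None


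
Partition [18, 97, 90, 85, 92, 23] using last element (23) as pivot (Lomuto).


Pivot: 23
  18 <= 23: advance i (no swap)
Place pivot at 1: [18, 23, 90, 85, 92, 97]

Partitioned: [18, 23, 90, 85, 92, 97]


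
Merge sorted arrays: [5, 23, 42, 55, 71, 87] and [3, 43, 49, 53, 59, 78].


Take 3 from B
Take 5 from A
Take 23 from A
Take 42 from A
Take 43 from B
Take 49 from B
Take 53 from B
Take 55 from A
Take 59 from B
Take 71 from A
Take 78 from B

Merged: [3, 5, 23, 42, 43, 49, 53, 55, 59, 71, 78, 87]


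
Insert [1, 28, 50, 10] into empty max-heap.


Insert 1: [1]
Insert 28: [28, 1]
Insert 50: [50, 1, 28]
Insert 10: [50, 10, 28, 1]

Final heap: [50, 10, 28, 1]


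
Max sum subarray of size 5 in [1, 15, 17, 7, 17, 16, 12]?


[0:5]: 57
[1:6]: 72
[2:7]: 69

Max: 72 at [1:6]


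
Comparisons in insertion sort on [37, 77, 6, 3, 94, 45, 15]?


Algorithm: insertion sort
Input: [37, 77, 6, 3, 94, 45, 15]
Sorted: [3, 6, 15, 37, 45, 77, 94]

15


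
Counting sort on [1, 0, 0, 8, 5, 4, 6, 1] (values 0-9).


Input: [1, 0, 0, 8, 5, 4, 6, 1]
Counts: [2, 2, 0, 0, 1, 1, 1, 0, 1, 0]

Sorted: [0, 0, 1, 1, 4, 5, 6, 8]


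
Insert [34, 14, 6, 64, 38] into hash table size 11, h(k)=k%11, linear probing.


Insert 34: h=1 -> slot 1
Insert 14: h=3 -> slot 3
Insert 6: h=6 -> slot 6
Insert 64: h=9 -> slot 9
Insert 38: h=5 -> slot 5

Table: [None, 34, None, 14, None, 38, 6, None, None, 64, None]


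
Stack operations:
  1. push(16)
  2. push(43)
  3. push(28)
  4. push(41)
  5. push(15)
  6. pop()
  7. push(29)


push(16) -> [16]
push(43) -> [16, 43]
push(28) -> [16, 43, 28]
push(41) -> [16, 43, 28, 41]
push(15) -> [16, 43, 28, 41, 15]
pop()->15, [16, 43, 28, 41]
push(29) -> [16, 43, 28, 41, 29]

Final stack: [16, 43, 28, 41, 29]


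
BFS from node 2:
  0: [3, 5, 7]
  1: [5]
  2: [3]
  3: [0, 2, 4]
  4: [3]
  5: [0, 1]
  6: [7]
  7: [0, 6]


Visit 2, enqueue [3]
Visit 3, enqueue [0, 4]
Visit 0, enqueue [5, 7]
Visit 4, enqueue []
Visit 5, enqueue [1]
Visit 7, enqueue [6]
Visit 1, enqueue []
Visit 6, enqueue []

BFS order: [2, 3, 0, 4, 5, 7, 1, 6]


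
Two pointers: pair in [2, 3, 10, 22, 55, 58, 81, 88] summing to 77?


lo=0(2)+hi=7(88)=90
lo=0(2)+hi=6(81)=83
lo=0(2)+hi=5(58)=60
lo=1(3)+hi=5(58)=61
lo=2(10)+hi=5(58)=68
lo=3(22)+hi=5(58)=80
lo=3(22)+hi=4(55)=77

Yes: 22+55=77


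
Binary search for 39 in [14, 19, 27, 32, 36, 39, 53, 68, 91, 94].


Step 1: lo=0, hi=9, mid=4, val=36
Step 2: lo=5, hi=9, mid=7, val=68
Step 3: lo=5, hi=6, mid=5, val=39

Found at index 5


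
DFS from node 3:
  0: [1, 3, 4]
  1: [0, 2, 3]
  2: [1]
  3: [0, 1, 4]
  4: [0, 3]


Visit 3, push [4, 1, 0]
Visit 0, push [4, 1]
Visit 1, push [2]
Visit 2, push []
Visit 4, push []

DFS order: [3, 0, 1, 2, 4]


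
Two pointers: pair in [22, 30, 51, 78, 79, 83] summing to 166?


lo=0(22)+hi=5(83)=105
lo=1(30)+hi=5(83)=113
lo=2(51)+hi=5(83)=134
lo=3(78)+hi=5(83)=161
lo=4(79)+hi=5(83)=162

No pair found


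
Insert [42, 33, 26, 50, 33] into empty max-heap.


Insert 42: [42]
Insert 33: [42, 33]
Insert 26: [42, 33, 26]
Insert 50: [50, 42, 26, 33]
Insert 33: [50, 42, 26, 33, 33]

Final heap: [50, 42, 26, 33, 33]


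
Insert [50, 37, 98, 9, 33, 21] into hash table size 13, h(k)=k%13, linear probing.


Insert 50: h=11 -> slot 11
Insert 37: h=11, 1 probes -> slot 12
Insert 98: h=7 -> slot 7
Insert 9: h=9 -> slot 9
Insert 33: h=7, 1 probes -> slot 8
Insert 21: h=8, 2 probes -> slot 10

Table: [None, None, None, None, None, None, None, 98, 33, 9, 21, 50, 37]


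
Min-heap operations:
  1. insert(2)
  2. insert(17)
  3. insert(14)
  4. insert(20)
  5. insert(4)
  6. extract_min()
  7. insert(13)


insert(2) -> [2]
insert(17) -> [2, 17]
insert(14) -> [2, 17, 14]
insert(20) -> [2, 17, 14, 20]
insert(4) -> [2, 4, 14, 20, 17]
extract_min()->2, [4, 17, 14, 20]
insert(13) -> [4, 13, 14, 20, 17]

Final heap: [4, 13, 14, 20, 17]


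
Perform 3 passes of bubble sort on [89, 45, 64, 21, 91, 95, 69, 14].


Initial: [89, 45, 64, 21, 91, 95, 69, 14]
Pass 1: [45, 64, 21, 89, 91, 69, 14, 95] (5 swaps)
Pass 2: [45, 21, 64, 89, 69, 14, 91, 95] (3 swaps)
Pass 3: [21, 45, 64, 69, 14, 89, 91, 95] (3 swaps)

After 3 passes: [21, 45, 64, 69, 14, 89, 91, 95]


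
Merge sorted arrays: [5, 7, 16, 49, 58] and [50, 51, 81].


Take 5 from A
Take 7 from A
Take 16 from A
Take 49 from A
Take 50 from B
Take 51 from B
Take 58 from A

Merged: [5, 7, 16, 49, 50, 51, 58, 81]


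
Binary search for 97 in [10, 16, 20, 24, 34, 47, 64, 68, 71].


Step 1: lo=0, hi=8, mid=4, val=34
Step 2: lo=5, hi=8, mid=6, val=64
Step 3: lo=7, hi=8, mid=7, val=68
Step 4: lo=8, hi=8, mid=8, val=71

Not found


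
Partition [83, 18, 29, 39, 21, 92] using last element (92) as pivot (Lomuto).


Pivot: 92
  83 <= 92: advance i (no swap)
  18 <= 92: advance i (no swap)
  29 <= 92: advance i (no swap)
  39 <= 92: advance i (no swap)
  21 <= 92: advance i (no swap)
Place pivot at 5: [83, 18, 29, 39, 21, 92]

Partitioned: [83, 18, 29, 39, 21, 92]


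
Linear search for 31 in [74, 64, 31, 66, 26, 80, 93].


i=0: 74!=31
i=1: 64!=31
i=2: 31==31 found!

Found at 2, 3 comps


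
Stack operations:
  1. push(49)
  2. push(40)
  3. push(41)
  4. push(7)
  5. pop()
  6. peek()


push(49) -> [49]
push(40) -> [49, 40]
push(41) -> [49, 40, 41]
push(7) -> [49, 40, 41, 7]
pop()->7, [49, 40, 41]
peek()->41

Final stack: [49, 40, 41]


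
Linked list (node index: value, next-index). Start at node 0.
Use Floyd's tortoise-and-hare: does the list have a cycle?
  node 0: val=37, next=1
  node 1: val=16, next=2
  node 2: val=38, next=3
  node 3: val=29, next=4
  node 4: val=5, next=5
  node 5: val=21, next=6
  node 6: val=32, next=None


Floyd's tortoise (slow, +1) and hare (fast, +2):
  init: slow=0, fast=0
  step 1: slow=1, fast=2
  step 2: slow=2, fast=4
  step 3: slow=3, fast=6
  step 4: fast -> None, no cycle

Cycle: no


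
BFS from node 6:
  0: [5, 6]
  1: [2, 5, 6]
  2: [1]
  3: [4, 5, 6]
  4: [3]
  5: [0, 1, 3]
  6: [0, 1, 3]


Visit 6, enqueue [0, 1, 3]
Visit 0, enqueue [5]
Visit 1, enqueue [2]
Visit 3, enqueue [4]
Visit 5, enqueue []
Visit 2, enqueue []
Visit 4, enqueue []

BFS order: [6, 0, 1, 3, 5, 2, 4]


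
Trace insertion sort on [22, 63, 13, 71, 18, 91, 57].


Initial: [22, 63, 13, 71, 18, 91, 57]
Insert 63: [22, 63, 13, 71, 18, 91, 57]
Insert 13: [13, 22, 63, 71, 18, 91, 57]
Insert 71: [13, 22, 63, 71, 18, 91, 57]
Insert 18: [13, 18, 22, 63, 71, 91, 57]
Insert 91: [13, 18, 22, 63, 71, 91, 57]
Insert 57: [13, 18, 22, 57, 63, 71, 91]

Sorted: [13, 18, 22, 57, 63, 71, 91]


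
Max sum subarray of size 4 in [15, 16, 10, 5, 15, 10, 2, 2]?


[0:4]: 46
[1:5]: 46
[2:6]: 40
[3:7]: 32
[4:8]: 29

Max: 46 at [0:4]


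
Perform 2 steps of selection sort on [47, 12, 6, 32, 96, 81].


Initial: [47, 12, 6, 32, 96, 81]
Step 1: min=6 at 2
  Swap: [6, 12, 47, 32, 96, 81]
Step 2: min=12 at 1
  Swap: [6, 12, 47, 32, 96, 81]

After 2 steps: [6, 12, 47, 32, 96, 81]


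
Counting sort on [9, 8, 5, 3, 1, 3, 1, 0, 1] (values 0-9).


Input: [9, 8, 5, 3, 1, 3, 1, 0, 1]
Counts: [1, 3, 0, 2, 0, 1, 0, 0, 1, 1]

Sorted: [0, 1, 1, 1, 3, 3, 5, 8, 9]


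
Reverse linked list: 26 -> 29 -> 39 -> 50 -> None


Step 1: curr=26, set curr.next=prev(None) | reversed so far: 26
Step 2: curr=29, set curr.next=prev(26) | reversed so far: 29 -> 26
Step 3: curr=39, set curr.next=prev(29) | reversed so far: 39 -> 29 -> 26
Step 4: curr=50, set curr.next=prev(39) | reversed so far: 50 -> 39 -> 29 -> 26

50 -> 39 -> 29 -> 26 -> None


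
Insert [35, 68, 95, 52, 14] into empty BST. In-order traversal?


Insert 35: root
Insert 68: R from 35
Insert 95: R from 35 -> R from 68
Insert 52: R from 35 -> L from 68
Insert 14: L from 35

In-order: [14, 35, 52, 68, 95]


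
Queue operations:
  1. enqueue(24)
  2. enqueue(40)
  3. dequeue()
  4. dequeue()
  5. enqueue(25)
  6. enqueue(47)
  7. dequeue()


enqueue(24) -> [24]
enqueue(40) -> [24, 40]
dequeue()->24, [40]
dequeue()->40, []
enqueue(25) -> [25]
enqueue(47) -> [25, 47]
dequeue()->25, [47]

Final queue: [47]


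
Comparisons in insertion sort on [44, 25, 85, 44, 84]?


Algorithm: insertion sort
Input: [44, 25, 85, 44, 84]
Sorted: [25, 44, 44, 84, 85]

6


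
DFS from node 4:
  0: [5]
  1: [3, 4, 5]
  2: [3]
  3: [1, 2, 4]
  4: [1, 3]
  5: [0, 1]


Visit 4, push [3, 1]
Visit 1, push [5, 3]
Visit 3, push [2]
Visit 2, push []
Visit 5, push [0]
Visit 0, push []

DFS order: [4, 1, 3, 2, 5, 0]


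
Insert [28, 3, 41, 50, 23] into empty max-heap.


Insert 28: [28]
Insert 3: [28, 3]
Insert 41: [41, 3, 28]
Insert 50: [50, 41, 28, 3]
Insert 23: [50, 41, 28, 3, 23]

Final heap: [50, 41, 28, 3, 23]


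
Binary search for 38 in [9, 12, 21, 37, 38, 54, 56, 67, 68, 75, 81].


Step 1: lo=0, hi=10, mid=5, val=54
Step 2: lo=0, hi=4, mid=2, val=21
Step 3: lo=3, hi=4, mid=3, val=37
Step 4: lo=4, hi=4, mid=4, val=38

Found at index 4


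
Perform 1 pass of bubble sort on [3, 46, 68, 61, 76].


Initial: [3, 46, 68, 61, 76]
Pass 1: [3, 46, 61, 68, 76] (1 swaps)

After 1 pass: [3, 46, 61, 68, 76]


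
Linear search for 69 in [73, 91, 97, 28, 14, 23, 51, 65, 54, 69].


i=0: 73!=69
i=1: 91!=69
i=2: 97!=69
i=3: 28!=69
i=4: 14!=69
i=5: 23!=69
i=6: 51!=69
i=7: 65!=69
i=8: 54!=69
i=9: 69==69 found!

Found at 9, 10 comps


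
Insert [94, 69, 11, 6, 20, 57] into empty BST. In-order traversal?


Insert 94: root
Insert 69: L from 94
Insert 11: L from 94 -> L from 69
Insert 6: L from 94 -> L from 69 -> L from 11
Insert 20: L from 94 -> L from 69 -> R from 11
Insert 57: L from 94 -> L from 69 -> R from 11 -> R from 20

In-order: [6, 11, 20, 57, 69, 94]


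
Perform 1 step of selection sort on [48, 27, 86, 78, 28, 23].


Initial: [48, 27, 86, 78, 28, 23]
Step 1: min=23 at 5
  Swap: [23, 27, 86, 78, 28, 48]

After 1 step: [23, 27, 86, 78, 28, 48]


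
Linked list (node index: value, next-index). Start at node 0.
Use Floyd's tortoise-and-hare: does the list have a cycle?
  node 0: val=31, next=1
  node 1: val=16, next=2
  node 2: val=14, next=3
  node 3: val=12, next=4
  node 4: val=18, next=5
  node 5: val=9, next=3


Floyd's tortoise (slow, +1) and hare (fast, +2):
  init: slow=0, fast=0
  step 1: slow=1, fast=2
  step 2: slow=2, fast=4
  step 3: slow=3, fast=3
  slow == fast at node 3: cycle detected

Cycle: yes


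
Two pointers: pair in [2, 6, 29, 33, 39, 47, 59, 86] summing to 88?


lo=0(2)+hi=7(86)=88

Yes: 2+86=88


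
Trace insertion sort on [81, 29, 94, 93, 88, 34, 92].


Initial: [81, 29, 94, 93, 88, 34, 92]
Insert 29: [29, 81, 94, 93, 88, 34, 92]
Insert 94: [29, 81, 94, 93, 88, 34, 92]
Insert 93: [29, 81, 93, 94, 88, 34, 92]
Insert 88: [29, 81, 88, 93, 94, 34, 92]
Insert 34: [29, 34, 81, 88, 93, 94, 92]
Insert 92: [29, 34, 81, 88, 92, 93, 94]

Sorted: [29, 34, 81, 88, 92, 93, 94]


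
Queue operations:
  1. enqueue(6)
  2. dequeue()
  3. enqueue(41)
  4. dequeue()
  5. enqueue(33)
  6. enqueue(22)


enqueue(6) -> [6]
dequeue()->6, []
enqueue(41) -> [41]
dequeue()->41, []
enqueue(33) -> [33]
enqueue(22) -> [33, 22]

Final queue: [33, 22]


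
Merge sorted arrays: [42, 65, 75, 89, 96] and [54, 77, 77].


Take 42 from A
Take 54 from B
Take 65 from A
Take 75 from A
Take 77 from B
Take 77 from B

Merged: [42, 54, 65, 75, 77, 77, 89, 96]


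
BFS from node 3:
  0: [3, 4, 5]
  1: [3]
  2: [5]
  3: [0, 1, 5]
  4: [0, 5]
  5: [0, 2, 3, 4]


Visit 3, enqueue [0, 1, 5]
Visit 0, enqueue [4]
Visit 1, enqueue []
Visit 5, enqueue [2]
Visit 4, enqueue []
Visit 2, enqueue []

BFS order: [3, 0, 1, 5, 4, 2]


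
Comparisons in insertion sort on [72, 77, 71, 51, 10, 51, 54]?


Algorithm: insertion sort
Input: [72, 77, 71, 51, 10, 51, 54]
Sorted: [10, 51, 51, 54, 71, 72, 77]

18


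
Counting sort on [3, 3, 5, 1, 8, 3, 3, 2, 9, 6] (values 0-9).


Input: [3, 3, 5, 1, 8, 3, 3, 2, 9, 6]
Counts: [0, 1, 1, 4, 0, 1, 1, 0, 1, 1]

Sorted: [1, 2, 3, 3, 3, 3, 5, 6, 8, 9]


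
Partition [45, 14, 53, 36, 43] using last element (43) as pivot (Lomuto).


Pivot: 43
  14 <= 43: swap -> [14, 45, 53, 36, 43]
  36 <= 43: swap -> [14, 36, 53, 45, 43]
Place pivot at 2: [14, 36, 43, 45, 53]

Partitioned: [14, 36, 43, 45, 53]


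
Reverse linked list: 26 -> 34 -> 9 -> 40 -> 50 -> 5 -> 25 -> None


Step 1: curr=26, set curr.next=prev(None) | reversed so far: 26
Step 2: curr=34, set curr.next=prev(26) | reversed so far: 34 -> 26
Step 3: curr=9, set curr.next=prev(34) | reversed so far: 9 -> 34 -> 26
Step 4: curr=40, set curr.next=prev(9) | reversed so far: 40 -> 9 -> 34 -> 26
Step 5: curr=50, set curr.next=prev(40) | reversed so far: 50 -> 40 -> 9 -> 34 -> 26
Step 6: curr=5, set curr.next=prev(50) | reversed so far: 5 -> 50 -> 40 -> 9 -> 34 -> 26
Step 7: curr=25, set curr.next=prev(5) | reversed so far: 25 -> 5 -> 50 -> 40 -> 9 -> 34 -> 26

25 -> 5 -> 50 -> 40 -> 9 -> 34 -> 26 -> None


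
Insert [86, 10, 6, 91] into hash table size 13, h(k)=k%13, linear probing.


Insert 86: h=8 -> slot 8
Insert 10: h=10 -> slot 10
Insert 6: h=6 -> slot 6
Insert 91: h=0 -> slot 0

Table: [91, None, None, None, None, None, 6, None, 86, None, 10, None, None]


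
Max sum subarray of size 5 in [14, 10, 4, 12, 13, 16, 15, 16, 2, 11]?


[0:5]: 53
[1:6]: 55
[2:7]: 60
[3:8]: 72
[4:9]: 62
[5:10]: 60

Max: 72 at [3:8]


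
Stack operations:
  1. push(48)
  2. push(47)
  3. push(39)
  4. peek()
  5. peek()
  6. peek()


push(48) -> [48]
push(47) -> [48, 47]
push(39) -> [48, 47, 39]
peek()->39
peek()->39
peek()->39

Final stack: [48, 47, 39]


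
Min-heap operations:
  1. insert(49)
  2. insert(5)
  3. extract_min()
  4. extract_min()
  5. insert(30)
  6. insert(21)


insert(49) -> [49]
insert(5) -> [5, 49]
extract_min()->5, [49]
extract_min()->49, []
insert(30) -> [30]
insert(21) -> [21, 30]

Final heap: [21, 30]


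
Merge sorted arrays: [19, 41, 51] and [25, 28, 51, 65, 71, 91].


Take 19 from A
Take 25 from B
Take 28 from B
Take 41 from A
Take 51 from A

Merged: [19, 25, 28, 41, 51, 51, 65, 71, 91]


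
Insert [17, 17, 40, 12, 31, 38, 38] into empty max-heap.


Insert 17: [17]
Insert 17: [17, 17]
Insert 40: [40, 17, 17]
Insert 12: [40, 17, 17, 12]
Insert 31: [40, 31, 17, 12, 17]
Insert 38: [40, 31, 38, 12, 17, 17]
Insert 38: [40, 31, 38, 12, 17, 17, 38]

Final heap: [40, 31, 38, 12, 17, 17, 38]


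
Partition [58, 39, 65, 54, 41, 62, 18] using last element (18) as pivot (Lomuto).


Pivot: 18
Place pivot at 0: [18, 39, 65, 54, 41, 62, 58]

Partitioned: [18, 39, 65, 54, 41, 62, 58]


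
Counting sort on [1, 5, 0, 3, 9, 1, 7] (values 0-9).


Input: [1, 5, 0, 3, 9, 1, 7]
Counts: [1, 2, 0, 1, 0, 1, 0, 1, 0, 1]

Sorted: [0, 1, 1, 3, 5, 7, 9]


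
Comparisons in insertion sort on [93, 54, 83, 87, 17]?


Algorithm: insertion sort
Input: [93, 54, 83, 87, 17]
Sorted: [17, 54, 83, 87, 93]

9


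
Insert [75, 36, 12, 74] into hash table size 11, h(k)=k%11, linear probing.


Insert 75: h=9 -> slot 9
Insert 36: h=3 -> slot 3
Insert 12: h=1 -> slot 1
Insert 74: h=8 -> slot 8

Table: [None, 12, None, 36, None, None, None, None, 74, 75, None]


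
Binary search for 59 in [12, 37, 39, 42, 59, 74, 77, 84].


Step 1: lo=0, hi=7, mid=3, val=42
Step 2: lo=4, hi=7, mid=5, val=74
Step 3: lo=4, hi=4, mid=4, val=59

Found at index 4


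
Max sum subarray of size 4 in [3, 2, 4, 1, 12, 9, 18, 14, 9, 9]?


[0:4]: 10
[1:5]: 19
[2:6]: 26
[3:7]: 40
[4:8]: 53
[5:9]: 50
[6:10]: 50

Max: 53 at [4:8]


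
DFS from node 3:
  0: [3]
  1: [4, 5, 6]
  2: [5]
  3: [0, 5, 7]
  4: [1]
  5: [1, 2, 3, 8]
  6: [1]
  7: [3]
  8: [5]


Visit 3, push [7, 5, 0]
Visit 0, push []
Visit 5, push [8, 2, 1]
Visit 1, push [6, 4]
Visit 4, push []
Visit 6, push []
Visit 2, push []
Visit 8, push []
Visit 7, push []

DFS order: [3, 0, 5, 1, 4, 6, 2, 8, 7]


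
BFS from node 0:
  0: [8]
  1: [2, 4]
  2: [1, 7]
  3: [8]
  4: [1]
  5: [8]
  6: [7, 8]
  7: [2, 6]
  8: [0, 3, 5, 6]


Visit 0, enqueue [8]
Visit 8, enqueue [3, 5, 6]
Visit 3, enqueue []
Visit 5, enqueue []
Visit 6, enqueue [7]
Visit 7, enqueue [2]
Visit 2, enqueue [1]
Visit 1, enqueue [4]
Visit 4, enqueue []

BFS order: [0, 8, 3, 5, 6, 7, 2, 1, 4]


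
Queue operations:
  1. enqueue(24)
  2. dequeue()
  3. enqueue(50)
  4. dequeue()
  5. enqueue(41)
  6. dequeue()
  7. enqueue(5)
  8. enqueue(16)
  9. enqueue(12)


enqueue(24) -> [24]
dequeue()->24, []
enqueue(50) -> [50]
dequeue()->50, []
enqueue(41) -> [41]
dequeue()->41, []
enqueue(5) -> [5]
enqueue(16) -> [5, 16]
enqueue(12) -> [5, 16, 12]

Final queue: [5, 16, 12]


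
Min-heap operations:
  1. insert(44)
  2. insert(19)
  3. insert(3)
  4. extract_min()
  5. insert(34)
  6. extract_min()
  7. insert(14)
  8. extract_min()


insert(44) -> [44]
insert(19) -> [19, 44]
insert(3) -> [3, 44, 19]
extract_min()->3, [19, 44]
insert(34) -> [19, 44, 34]
extract_min()->19, [34, 44]
insert(14) -> [14, 44, 34]
extract_min()->14, [34, 44]

Final heap: [34, 44]


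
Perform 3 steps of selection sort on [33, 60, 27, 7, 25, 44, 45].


Initial: [33, 60, 27, 7, 25, 44, 45]
Step 1: min=7 at 3
  Swap: [7, 60, 27, 33, 25, 44, 45]
Step 2: min=25 at 4
  Swap: [7, 25, 27, 33, 60, 44, 45]
Step 3: min=27 at 2
  Swap: [7, 25, 27, 33, 60, 44, 45]

After 3 steps: [7, 25, 27, 33, 60, 44, 45]


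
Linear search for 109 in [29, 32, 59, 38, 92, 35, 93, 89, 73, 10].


i=0: 29!=109
i=1: 32!=109
i=2: 59!=109
i=3: 38!=109
i=4: 92!=109
i=5: 35!=109
i=6: 93!=109
i=7: 89!=109
i=8: 73!=109
i=9: 10!=109

Not found, 10 comps


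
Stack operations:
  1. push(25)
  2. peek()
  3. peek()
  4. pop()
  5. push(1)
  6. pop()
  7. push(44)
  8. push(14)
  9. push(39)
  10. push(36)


push(25) -> [25]
peek()->25
peek()->25
pop()->25, []
push(1) -> [1]
pop()->1, []
push(44) -> [44]
push(14) -> [44, 14]
push(39) -> [44, 14, 39]
push(36) -> [44, 14, 39, 36]

Final stack: [44, 14, 39, 36]


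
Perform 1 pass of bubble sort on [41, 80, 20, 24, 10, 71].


Initial: [41, 80, 20, 24, 10, 71]
Pass 1: [41, 20, 24, 10, 71, 80] (4 swaps)

After 1 pass: [41, 20, 24, 10, 71, 80]


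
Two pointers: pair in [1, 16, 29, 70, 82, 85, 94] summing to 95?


lo=0(1)+hi=6(94)=95

Yes: 1+94=95


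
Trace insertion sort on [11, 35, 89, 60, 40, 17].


Initial: [11, 35, 89, 60, 40, 17]
Insert 35: [11, 35, 89, 60, 40, 17]
Insert 89: [11, 35, 89, 60, 40, 17]
Insert 60: [11, 35, 60, 89, 40, 17]
Insert 40: [11, 35, 40, 60, 89, 17]
Insert 17: [11, 17, 35, 40, 60, 89]

Sorted: [11, 17, 35, 40, 60, 89]


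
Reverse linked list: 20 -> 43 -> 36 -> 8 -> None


Step 1: curr=20, set curr.next=prev(None) | reversed so far: 20
Step 2: curr=43, set curr.next=prev(20) | reversed so far: 43 -> 20
Step 3: curr=36, set curr.next=prev(43) | reversed so far: 36 -> 43 -> 20
Step 4: curr=8, set curr.next=prev(36) | reversed so far: 8 -> 36 -> 43 -> 20

8 -> 36 -> 43 -> 20 -> None


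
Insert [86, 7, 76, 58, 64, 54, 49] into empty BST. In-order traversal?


Insert 86: root
Insert 7: L from 86
Insert 76: L from 86 -> R from 7
Insert 58: L from 86 -> R from 7 -> L from 76
Insert 64: L from 86 -> R from 7 -> L from 76 -> R from 58
Insert 54: L from 86 -> R from 7 -> L from 76 -> L from 58
Insert 49: L from 86 -> R from 7 -> L from 76 -> L from 58 -> L from 54

In-order: [7, 49, 54, 58, 64, 76, 86]


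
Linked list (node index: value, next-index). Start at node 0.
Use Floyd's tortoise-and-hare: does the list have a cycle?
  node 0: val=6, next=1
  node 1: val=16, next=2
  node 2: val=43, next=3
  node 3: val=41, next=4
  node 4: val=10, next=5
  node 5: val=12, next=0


Floyd's tortoise (slow, +1) and hare (fast, +2):
  init: slow=0, fast=0
  step 1: slow=1, fast=2
  step 2: slow=2, fast=4
  step 3: slow=3, fast=0
  step 4: slow=4, fast=2
  step 5: slow=5, fast=4
  step 6: slow=0, fast=0
  slow == fast at node 0: cycle detected

Cycle: yes


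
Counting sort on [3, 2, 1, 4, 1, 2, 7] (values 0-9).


Input: [3, 2, 1, 4, 1, 2, 7]
Counts: [0, 2, 2, 1, 1, 0, 0, 1, 0, 0]

Sorted: [1, 1, 2, 2, 3, 4, 7]


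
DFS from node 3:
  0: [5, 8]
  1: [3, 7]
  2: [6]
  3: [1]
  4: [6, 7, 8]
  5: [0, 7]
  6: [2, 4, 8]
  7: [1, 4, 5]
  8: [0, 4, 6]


Visit 3, push [1]
Visit 1, push [7]
Visit 7, push [5, 4]
Visit 4, push [8, 6]
Visit 6, push [8, 2]
Visit 2, push []
Visit 8, push [0]
Visit 0, push [5]
Visit 5, push []

DFS order: [3, 1, 7, 4, 6, 2, 8, 0, 5]


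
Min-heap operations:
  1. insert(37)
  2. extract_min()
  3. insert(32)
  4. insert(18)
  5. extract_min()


insert(37) -> [37]
extract_min()->37, []
insert(32) -> [32]
insert(18) -> [18, 32]
extract_min()->18, [32]

Final heap: [32]


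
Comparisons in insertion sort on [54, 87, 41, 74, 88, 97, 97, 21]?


Algorithm: insertion sort
Input: [54, 87, 41, 74, 88, 97, 97, 21]
Sorted: [21, 41, 54, 74, 87, 88, 97, 97]

15


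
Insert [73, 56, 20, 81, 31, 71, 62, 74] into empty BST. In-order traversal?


Insert 73: root
Insert 56: L from 73
Insert 20: L from 73 -> L from 56
Insert 81: R from 73
Insert 31: L from 73 -> L from 56 -> R from 20
Insert 71: L from 73 -> R from 56
Insert 62: L from 73 -> R from 56 -> L from 71
Insert 74: R from 73 -> L from 81

In-order: [20, 31, 56, 62, 71, 73, 74, 81]


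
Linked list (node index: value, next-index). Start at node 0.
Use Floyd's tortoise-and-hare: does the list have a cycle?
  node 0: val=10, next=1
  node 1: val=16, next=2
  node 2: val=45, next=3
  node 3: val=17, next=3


Floyd's tortoise (slow, +1) and hare (fast, +2):
  init: slow=0, fast=0
  step 1: slow=1, fast=2
  step 2: slow=2, fast=3
  step 3: slow=3, fast=3
  slow == fast at node 3: cycle detected

Cycle: yes


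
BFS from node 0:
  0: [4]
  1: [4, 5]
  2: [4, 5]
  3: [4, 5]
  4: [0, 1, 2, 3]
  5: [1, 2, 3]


Visit 0, enqueue [4]
Visit 4, enqueue [1, 2, 3]
Visit 1, enqueue [5]
Visit 2, enqueue []
Visit 3, enqueue []
Visit 5, enqueue []

BFS order: [0, 4, 1, 2, 3, 5]


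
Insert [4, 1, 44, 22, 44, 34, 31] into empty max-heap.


Insert 4: [4]
Insert 1: [4, 1]
Insert 44: [44, 1, 4]
Insert 22: [44, 22, 4, 1]
Insert 44: [44, 44, 4, 1, 22]
Insert 34: [44, 44, 34, 1, 22, 4]
Insert 31: [44, 44, 34, 1, 22, 4, 31]

Final heap: [44, 44, 34, 1, 22, 4, 31]


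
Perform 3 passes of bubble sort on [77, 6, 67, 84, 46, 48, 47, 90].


Initial: [77, 6, 67, 84, 46, 48, 47, 90]
Pass 1: [6, 67, 77, 46, 48, 47, 84, 90] (5 swaps)
Pass 2: [6, 67, 46, 48, 47, 77, 84, 90] (3 swaps)
Pass 3: [6, 46, 48, 47, 67, 77, 84, 90] (3 swaps)

After 3 passes: [6, 46, 48, 47, 67, 77, 84, 90]


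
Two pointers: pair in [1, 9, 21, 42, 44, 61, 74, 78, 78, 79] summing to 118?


lo=0(1)+hi=9(79)=80
lo=1(9)+hi=9(79)=88
lo=2(21)+hi=9(79)=100
lo=3(42)+hi=9(79)=121
lo=3(42)+hi=8(78)=120
lo=3(42)+hi=7(78)=120
lo=3(42)+hi=6(74)=116
lo=4(44)+hi=6(74)=118

Yes: 44+74=118


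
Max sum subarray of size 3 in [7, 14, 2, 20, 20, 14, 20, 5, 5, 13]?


[0:3]: 23
[1:4]: 36
[2:5]: 42
[3:6]: 54
[4:7]: 54
[5:8]: 39
[6:9]: 30
[7:10]: 23

Max: 54 at [3:6]


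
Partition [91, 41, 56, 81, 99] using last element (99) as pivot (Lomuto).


Pivot: 99
  91 <= 99: advance i (no swap)
  41 <= 99: advance i (no swap)
  56 <= 99: advance i (no swap)
  81 <= 99: advance i (no swap)
Place pivot at 4: [91, 41, 56, 81, 99]

Partitioned: [91, 41, 56, 81, 99]
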